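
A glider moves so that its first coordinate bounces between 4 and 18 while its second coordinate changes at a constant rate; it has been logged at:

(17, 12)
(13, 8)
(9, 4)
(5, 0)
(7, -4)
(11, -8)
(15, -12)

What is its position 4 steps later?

The first coordinate travels 4 per step and bounces off the walls at 4 and 18.
  step 7: 15 → 17
  step 8: 17 → 13
  step 9: 13 → 9
  step 10: 9 → 5
The second coordinate changes by -4 each step: at step 10 it is -28.

(5, -28)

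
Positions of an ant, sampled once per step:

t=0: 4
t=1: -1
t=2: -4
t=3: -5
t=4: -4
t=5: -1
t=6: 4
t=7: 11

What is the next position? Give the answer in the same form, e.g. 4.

Taking differences between consecutive positions: -5, -3, -1, +1, +3, +5, +7. These grow by +2 each step.
step 8: 11 + 9 → 20

20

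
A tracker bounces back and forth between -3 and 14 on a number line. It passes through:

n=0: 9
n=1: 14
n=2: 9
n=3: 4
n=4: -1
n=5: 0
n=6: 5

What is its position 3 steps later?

8

The value travels 5 per step and bounces off the walls at -3 and 14.
  step 7: 5 → 10
  step 8: 10 → 13
  step 9: 13 → 8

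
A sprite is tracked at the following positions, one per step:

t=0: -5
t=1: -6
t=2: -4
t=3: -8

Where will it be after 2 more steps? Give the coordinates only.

-16

Step-to-step displacements: -1, +2, -4; each is -2× the previous.
step 4: -8 + 8 → 0
step 5: 0 − 16 → -16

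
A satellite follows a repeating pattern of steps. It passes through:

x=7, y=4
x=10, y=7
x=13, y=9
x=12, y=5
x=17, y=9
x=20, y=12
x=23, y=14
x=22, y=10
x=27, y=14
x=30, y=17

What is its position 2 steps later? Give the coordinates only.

x=32, y=15

Step-to-step displacements: (+3, +3), (+3, +2), (-1, -4), (+5, +4), (+3, +3), (+3, +2), (-1, -4), (+5, +4), (+3, +3) — a repeating cycle of length 4.
step 10: apply (+3, +2) → x=33, y=19
step 11: apply (-1, -4) → x=32, y=15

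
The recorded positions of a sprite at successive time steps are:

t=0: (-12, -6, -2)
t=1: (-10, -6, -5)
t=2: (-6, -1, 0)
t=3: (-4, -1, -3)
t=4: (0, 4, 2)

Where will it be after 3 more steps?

Differencing gives (+2, +0, -3), (+4, +5, +5), (+2, +0, -3), (+4, +5, +5). This is the pattern (+2, +0, -3), (+4, +5, +5) repeated.
step 5: apply (+2, +0, -3) → (2, 4, -1)
step 6: apply (+4, +5, +5) → (6, 9, 4)
step 7: apply (+2, +0, -3) → (8, 9, 1)

(8, 9, 1)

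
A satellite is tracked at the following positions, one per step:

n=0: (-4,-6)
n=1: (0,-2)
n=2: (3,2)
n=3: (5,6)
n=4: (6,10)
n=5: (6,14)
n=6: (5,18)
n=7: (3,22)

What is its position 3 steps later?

(-9,34)

First differences are (+4,+4), (+3,+4), (+2,+4), (+1,+4), (+0,+4), (-1,+4), (-2,+4); their common second difference is (-1,+0) (constant acceleration).
step 8: (3,22) + (-3,+4) → (0,26)
step 9: (0,26) + (-4,+4) → (-4,30)
step 10: (-4,30) + (-5,+4) → (-9,34)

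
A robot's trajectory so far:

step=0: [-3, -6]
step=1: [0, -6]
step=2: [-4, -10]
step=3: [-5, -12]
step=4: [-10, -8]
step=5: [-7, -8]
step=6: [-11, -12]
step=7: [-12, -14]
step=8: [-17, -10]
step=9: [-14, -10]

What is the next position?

[-18, -14]

Step-to-step displacements: [+3, +0], [-4, -4], [-1, -2], [-5, +4], [+3, +0], [-4, -4], [-1, -2], [-5, +4], [+3, +0] — a repeating cycle of length 4.
step 10: apply [-4, -4] → [-18, -14]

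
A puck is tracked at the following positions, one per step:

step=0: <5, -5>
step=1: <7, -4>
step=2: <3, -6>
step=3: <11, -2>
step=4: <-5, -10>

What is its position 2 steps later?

Consecutive displacements <+2, +1>, <-4, -2>, <+8, +4>, <-16, -8> scale by a factor of -2 each step.
step 5: <-5, -10> + <+32, +16> → <27, 6>
step 6: <27, 6> + <-64, -32> → <-37, -26>

<-37, -26>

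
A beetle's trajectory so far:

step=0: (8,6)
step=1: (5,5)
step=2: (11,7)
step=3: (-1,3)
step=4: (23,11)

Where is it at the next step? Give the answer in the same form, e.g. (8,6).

Consecutive displacements (-3,-1), (+6,+2), (-12,-4), (+24,+8) scale by a factor of -2 each step.
step 5: (23,11) + (-48,-16) → (-25,-5)

(-25,-5)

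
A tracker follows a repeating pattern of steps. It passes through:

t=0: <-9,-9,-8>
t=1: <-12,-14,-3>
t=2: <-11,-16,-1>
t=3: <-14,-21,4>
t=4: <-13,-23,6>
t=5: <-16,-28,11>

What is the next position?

<-15,-30,13>

Differencing gives <-3,-5,+5>, <+1,-2,+2>, <-3,-5,+5>, <+1,-2,+2>, <-3,-5,+5>. This is the pattern <-3,-5,+5>, <+1,-2,+2> repeated.
step 6: apply <+1,-2,+2> → <-15,-30,13>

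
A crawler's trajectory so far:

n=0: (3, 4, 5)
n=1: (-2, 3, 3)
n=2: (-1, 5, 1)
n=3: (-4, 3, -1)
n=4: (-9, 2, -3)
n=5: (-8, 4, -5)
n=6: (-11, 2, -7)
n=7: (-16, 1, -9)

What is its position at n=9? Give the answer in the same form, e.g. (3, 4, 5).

Step-to-step displacements: (-5, -1, -2), (+1, +2, -2), (-3, -2, -2), (-5, -1, -2), (+1, +2, -2), (-3, -2, -2), (-5, -1, -2) — a repeating cycle of length 3.
step 8: apply (+1, +2, -2) → (-15, 3, -11)
step 9: apply (-3, -2, -2) → (-18, 1, -13)

(-18, 1, -13)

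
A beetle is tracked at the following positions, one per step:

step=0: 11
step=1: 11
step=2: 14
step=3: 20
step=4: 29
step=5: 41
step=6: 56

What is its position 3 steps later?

Taking differences between consecutive positions: +0, +3, +6, +9, +12, +15. These grow by +3 each step.
step 7: 56 + 18 → 74
step 8: 74 + 21 → 95
step 9: 95 + 24 → 119

119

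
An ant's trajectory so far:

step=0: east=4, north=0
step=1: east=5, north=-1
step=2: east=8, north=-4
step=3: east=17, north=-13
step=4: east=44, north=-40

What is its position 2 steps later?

east=368, north=-364

The jumps are (+1, -1), (+3, -3), (+9, -9), (+27, -27) — a geometric progression with ratio 3.
step 5: east=44, north=-40 + (+81, -81) → east=125, north=-121
step 6: east=125, north=-121 + (+243, -243) → east=368, north=-364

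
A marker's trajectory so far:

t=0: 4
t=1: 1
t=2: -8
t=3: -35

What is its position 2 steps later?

The jumps are -3, -9, -27 — a geometric progression with ratio 3.
step 4: -35 − 81 → -116
step 5: -116 − 243 → -359

-359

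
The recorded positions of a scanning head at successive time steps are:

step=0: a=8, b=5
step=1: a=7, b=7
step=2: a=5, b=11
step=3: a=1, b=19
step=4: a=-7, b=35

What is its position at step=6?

Step-to-step displacements: (-1,+2), (-2,+4), (-4,+8), (-8,+16); each is 2× the previous.
step 5: a=-7, b=35 + (-16,+32) → a=-23, b=67
step 6: a=-23, b=67 + (-32,+64) → a=-55, b=131

a=-55, b=131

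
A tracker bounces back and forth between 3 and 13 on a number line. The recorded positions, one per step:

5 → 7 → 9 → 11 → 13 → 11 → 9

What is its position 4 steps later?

The value reflects between 3 and 13, moving 2 per step.
  step 7: 9 → 7
  step 8: 7 → 5
  step 9: 5 → 3
  step 10: 3 → 5

5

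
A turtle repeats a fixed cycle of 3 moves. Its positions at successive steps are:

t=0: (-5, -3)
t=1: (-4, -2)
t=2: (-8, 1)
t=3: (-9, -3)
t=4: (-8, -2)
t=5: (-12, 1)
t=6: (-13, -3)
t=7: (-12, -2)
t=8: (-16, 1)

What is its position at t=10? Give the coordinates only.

(-16, -2)

Step-to-step displacements: (+1, +1), (-4, +3), (-1, -4), (+1, +1), (-4, +3), (-1, -4), (+1, +1), (-4, +3) — a repeating cycle of length 3.
step 9: apply (-1, -4) → (-17, -3)
step 10: apply (+1, +1) → (-16, -2)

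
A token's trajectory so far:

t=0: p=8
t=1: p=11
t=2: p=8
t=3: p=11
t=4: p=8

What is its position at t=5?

p=11

The jumps are +3, -3, +3, -3 — a geometric progression with ratio -1.
step 5: 8 + 3 → p=11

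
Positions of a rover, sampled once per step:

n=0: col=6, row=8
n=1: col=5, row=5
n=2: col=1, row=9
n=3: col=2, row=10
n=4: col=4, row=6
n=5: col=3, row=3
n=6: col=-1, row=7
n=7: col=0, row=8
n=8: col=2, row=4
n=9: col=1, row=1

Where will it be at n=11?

col=-2, row=6

Differencing gives (-1, -3), (-4, +4), (+1, +1), (+2, -4), (-1, -3), (-4, +4), (+1, +1), (+2, -4), (-1, -3). This is the pattern (-1, -3), (-4, +4), (+1, +1), (+2, -4) repeated.
step 10: apply (-4, +4) → col=-3, row=5
step 11: apply (+1, +1) → col=-2, row=6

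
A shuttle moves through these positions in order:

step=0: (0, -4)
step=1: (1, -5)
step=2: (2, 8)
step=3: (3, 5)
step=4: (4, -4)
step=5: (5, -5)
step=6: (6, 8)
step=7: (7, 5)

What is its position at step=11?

First: linear, +1 per step → 11 at step 11.
Second: cycles through -4, -5, 8, 5 every 4 steps. Step 11 lands at position 3 of the cycle → 5.

(11, 5)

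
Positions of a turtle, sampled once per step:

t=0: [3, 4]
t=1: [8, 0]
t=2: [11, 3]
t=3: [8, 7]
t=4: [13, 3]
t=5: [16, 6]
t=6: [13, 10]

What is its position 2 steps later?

Step-to-step displacements: [+5, -4], [+3, +3], [-3, +4], [+5, -4], [+3, +3], [-3, +4] — a repeating cycle of length 3.
step 7: apply [+5, -4] → [18, 6]
step 8: apply [+3, +3] → [21, 9]

[21, 9]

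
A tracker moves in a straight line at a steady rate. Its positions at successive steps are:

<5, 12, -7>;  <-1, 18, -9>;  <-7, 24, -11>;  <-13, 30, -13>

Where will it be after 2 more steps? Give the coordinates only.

<-25, 42, -17>

Each step adds <-6, +6, -2> to the position.
step 4: <-13, 30, -13> + <-6, +6, -2> → <-19, 36, -15>
step 5: <-19, 36, -15> + <-6, +6, -2> → <-25, 42, -17>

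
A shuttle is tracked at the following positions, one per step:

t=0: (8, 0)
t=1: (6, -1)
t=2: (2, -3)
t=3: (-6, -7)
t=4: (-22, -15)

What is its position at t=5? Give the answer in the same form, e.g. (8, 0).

The jumps are (-2, -1), (-4, -2), (-8, -4), (-16, -8) — a geometric progression with ratio 2.
step 5: (-22, -15) + (-32, -16) → (-54, -31)

(-54, -31)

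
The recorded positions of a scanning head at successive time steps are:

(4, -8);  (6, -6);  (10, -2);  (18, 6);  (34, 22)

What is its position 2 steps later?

(130, 118)

The jumps are (+2, +2), (+4, +4), (+8, +8), (+16, +16) — a geometric progression with ratio 2.
step 5: (34, 22) + (+32, +32) → (66, 54)
step 6: (66, 54) + (+64, +64) → (130, 118)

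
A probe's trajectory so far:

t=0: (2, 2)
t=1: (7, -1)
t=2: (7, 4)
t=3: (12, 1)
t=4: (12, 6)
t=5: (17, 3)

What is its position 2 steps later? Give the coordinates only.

(22, 5)

Step-to-step displacements: (+5, -3), (+0, +5), (+5, -3), (+0, +5), (+5, -3) — a repeating cycle of length 2.
step 6: apply (+0, +5) → (17, 8)
step 7: apply (+5, -3) → (22, 5)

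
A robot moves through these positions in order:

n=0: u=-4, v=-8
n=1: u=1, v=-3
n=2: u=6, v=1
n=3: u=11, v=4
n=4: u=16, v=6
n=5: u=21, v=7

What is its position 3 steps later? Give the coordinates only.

u=36, v=4

Successive displacements: (+5, +5), (+5, +4), (+5, +3), (+5, +2), (+5, +1) — each changes by (+0, -1).
step 6: u=21, v=7 + (+5, +0) → u=26, v=7
step 7: u=26, v=7 + (+5, -1) → u=31, v=6
step 8: u=31, v=6 + (+5, -2) → u=36, v=4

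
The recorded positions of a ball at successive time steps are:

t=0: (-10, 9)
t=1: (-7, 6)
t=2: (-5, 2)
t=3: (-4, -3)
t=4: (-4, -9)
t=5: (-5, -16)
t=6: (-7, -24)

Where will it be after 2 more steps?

(-14, -43)

Successive displacements: (+3, -3), (+2, -4), (+1, -5), (+0, -6), (-1, -7), (-2, -8) — each changes by (-1, -1).
step 7: (-7, -24) + (-3, -9) → (-10, -33)
step 8: (-10, -33) + (-4, -10) → (-14, -43)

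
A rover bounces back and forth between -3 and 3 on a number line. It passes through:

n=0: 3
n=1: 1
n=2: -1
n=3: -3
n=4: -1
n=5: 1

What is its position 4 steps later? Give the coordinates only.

-3

The value travels 2 per step and bounces off the walls at -3 and 3.
  step 6: 1 → 3
  step 7: 3 → 1
  step 8: 1 → -1
  step 9: -1 → -3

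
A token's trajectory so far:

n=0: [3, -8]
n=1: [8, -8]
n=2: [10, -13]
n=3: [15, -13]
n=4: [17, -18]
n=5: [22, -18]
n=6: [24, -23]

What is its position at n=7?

[29, -23]

The moves between consecutive positions are [+5, +0], [+2, -5], [+5, +0], [+2, -5], [+5, +0], [+2, -5]; they repeat the 2-cycle [[+5, +0], [+2, -5]].
step 7: apply [+5, +0] → [29, -23]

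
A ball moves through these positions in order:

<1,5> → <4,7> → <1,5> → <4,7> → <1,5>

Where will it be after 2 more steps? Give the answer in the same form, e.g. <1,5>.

<1,5>

Consecutive displacements <+3,+2>, <-3,-2>, <+3,+2>, <-3,-2> scale by a factor of -1 each step.
step 5: <1,5> + <+3,+2> → <4,7>
step 6: <4,7> + <-3,-2> → <1,5>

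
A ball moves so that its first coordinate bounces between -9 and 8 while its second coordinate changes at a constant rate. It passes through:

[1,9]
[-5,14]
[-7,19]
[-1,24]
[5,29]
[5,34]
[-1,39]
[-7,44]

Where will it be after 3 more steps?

The first coordinate reflects between -9 and 8, moving 6 per step.
  step 8: -7 → -5
  step 9: -5 → 1
  step 10: 1 → 7
The second coordinate changes by +5 each step: at step 10 it is 59.

[7,59]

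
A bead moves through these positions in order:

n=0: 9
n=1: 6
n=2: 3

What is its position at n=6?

-9

Each step adds -3 to the position.
step 3: 3 − 3 → 0
step 4: 0 − 3 → -3
step 5: -3 − 3 → -6
step 6: -6 − 3 → -9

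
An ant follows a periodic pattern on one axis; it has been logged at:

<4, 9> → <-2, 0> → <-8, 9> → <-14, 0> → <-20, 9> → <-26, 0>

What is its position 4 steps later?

<-50, 0>

The first coordinate changes by -6 each step, so at step 9 it is 4 + 9·(-6) = -50.
The second coordinate repeats the cycle [9, 0] with period 2; step 9 mod 2 = 1, giving 0.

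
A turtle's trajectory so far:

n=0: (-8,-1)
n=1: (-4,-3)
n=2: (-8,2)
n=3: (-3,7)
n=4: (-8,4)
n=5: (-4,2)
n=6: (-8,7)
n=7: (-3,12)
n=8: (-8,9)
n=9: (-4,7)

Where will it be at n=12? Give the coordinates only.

The moves between consecutive positions are (+4,-2), (-4,+5), (+5,+5), (-5,-3), (+4,-2), (-4,+5), (+5,+5), (-5,-3), (+4,-2); they repeat the 4-cycle [(+4,-2), (-4,+5), (+5,+5), (-5,-3)].
step 10: apply (-4,+5) → (-8,12)
step 11: apply (+5,+5) → (-3,17)
step 12: apply (-5,-3) → (-8,14)

(-8,14)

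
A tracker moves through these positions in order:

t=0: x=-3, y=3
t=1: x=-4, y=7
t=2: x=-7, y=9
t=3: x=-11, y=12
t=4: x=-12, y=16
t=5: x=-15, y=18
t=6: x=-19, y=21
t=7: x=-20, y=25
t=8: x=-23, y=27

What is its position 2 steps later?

x=-28, y=34

Step-to-step displacements: (-1, +4), (-3, +2), (-4, +3), (-1, +4), (-3, +2), (-4, +3), (-1, +4), (-3, +2) — a repeating cycle of length 3.
step 9: apply (-4, +3) → x=-27, y=30
step 10: apply (-1, +4) → x=-28, y=34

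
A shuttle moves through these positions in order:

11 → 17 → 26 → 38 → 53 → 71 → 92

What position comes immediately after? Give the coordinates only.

116

Taking differences between consecutive positions: +6, +9, +12, +15, +18, +21. These grow by +3 each step.
step 7: 92 + 24 → 116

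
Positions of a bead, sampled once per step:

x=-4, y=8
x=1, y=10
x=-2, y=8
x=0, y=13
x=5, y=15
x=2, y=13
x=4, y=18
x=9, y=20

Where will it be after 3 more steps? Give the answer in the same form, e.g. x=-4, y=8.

x=13, y=25

Step-to-step displacements: (+5,+2), (-3,-2), (+2,+5), (+5,+2), (-3,-2), (+2,+5), (+5,+2) — a repeating cycle of length 3.
step 8: apply (-3,-2) → x=6, y=18
step 9: apply (+2,+5) → x=8, y=23
step 10: apply (+5,+2) → x=13, y=25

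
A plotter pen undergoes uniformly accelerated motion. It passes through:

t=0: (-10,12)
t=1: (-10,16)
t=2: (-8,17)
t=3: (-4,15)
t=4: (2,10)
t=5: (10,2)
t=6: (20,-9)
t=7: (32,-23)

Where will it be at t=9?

(62,-60)

Successive displacements: (+0,+4), (+2,+1), (+4,-2), (+6,-5), (+8,-8), (+10,-11), (+12,-14) — each changes by (+2,-3).
step 8: (32,-23) + (+14,-17) → (46,-40)
step 9: (46,-40) + (+16,-20) → (62,-60)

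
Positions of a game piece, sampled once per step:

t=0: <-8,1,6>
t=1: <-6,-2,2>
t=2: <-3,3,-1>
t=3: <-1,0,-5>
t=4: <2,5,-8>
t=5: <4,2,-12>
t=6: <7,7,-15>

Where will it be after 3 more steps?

<14,6,-26>

Differencing gives <+2,-3,-4>, <+3,+5,-3>, <+2,-3,-4>, <+3,+5,-3>, <+2,-3,-4>, <+3,+5,-3>. This is the pattern <+2,-3,-4>, <+3,+5,-3> repeated.
step 7: apply <+2,-3,-4> → <9,4,-19>
step 8: apply <+3,+5,-3> → <12,9,-22>
step 9: apply <+2,-3,-4> → <14,6,-26>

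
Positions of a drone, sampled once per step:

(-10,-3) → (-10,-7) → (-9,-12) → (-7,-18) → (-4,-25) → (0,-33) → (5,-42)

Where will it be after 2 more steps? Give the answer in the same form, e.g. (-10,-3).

(18,-63)

Successive displacements: (+0,-4), (+1,-5), (+2,-6), (+3,-7), (+4,-8), (+5,-9) — each changes by (+1,-1).
step 7: (5,-42) + (+6,-10) → (11,-52)
step 8: (11,-52) + (+7,-11) → (18,-63)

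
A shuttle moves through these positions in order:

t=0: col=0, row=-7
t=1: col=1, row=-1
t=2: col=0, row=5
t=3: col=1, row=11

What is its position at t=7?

Col: cycles through 0, 1 every 2 steps. Step 7 lands at position 1 of the cycle → 1.
Row: linear, +6 per step → 35 at step 7.

col=1, row=35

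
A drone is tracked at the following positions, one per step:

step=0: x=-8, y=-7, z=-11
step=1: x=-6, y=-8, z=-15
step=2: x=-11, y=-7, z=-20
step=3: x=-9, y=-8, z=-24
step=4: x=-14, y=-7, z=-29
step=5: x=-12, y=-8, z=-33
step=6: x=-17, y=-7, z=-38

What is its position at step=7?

Differencing gives (+2,-1,-4), (-5,+1,-5), (+2,-1,-4), (-5,+1,-5), (+2,-1,-4), (-5,+1,-5). This is the pattern (+2,-1,-4), (-5,+1,-5) repeated.
step 7: apply (+2,-1,-4) → x=-15, y=-8, z=-42

x=-15, y=-8, z=-42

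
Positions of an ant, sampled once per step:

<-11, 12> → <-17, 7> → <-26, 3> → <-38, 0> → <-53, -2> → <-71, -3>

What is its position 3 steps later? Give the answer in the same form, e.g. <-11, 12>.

<-143, 0>

First differences are <-6, -5>, <-9, -4>, <-12, -3>, <-15, -2>, <-18, -1>; their common second difference is <-3, +1> (constant acceleration).
step 6: <-71, -3> + <-21, +0> → <-92, -3>
step 7: <-92, -3> + <-24, +1> → <-116, -2>
step 8: <-116, -2> + <-27, +2> → <-143, 0>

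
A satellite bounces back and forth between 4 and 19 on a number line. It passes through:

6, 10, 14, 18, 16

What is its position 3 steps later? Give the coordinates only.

The value reflects between 4 and 19, moving 4 per step.
  step 5: 16 → 12
  step 6: 12 → 8
  step 7: 8 → 4

4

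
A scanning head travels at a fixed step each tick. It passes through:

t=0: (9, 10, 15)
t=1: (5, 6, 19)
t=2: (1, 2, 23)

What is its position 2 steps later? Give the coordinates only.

Each step adds (-4, -4, +4) to the position.
step 3: (1, 2, 23) + (-4, -4, +4) → (-3, -2, 27)
step 4: (-3, -2, 27) + (-4, -4, +4) → (-7, -6, 31)

(-7, -6, 31)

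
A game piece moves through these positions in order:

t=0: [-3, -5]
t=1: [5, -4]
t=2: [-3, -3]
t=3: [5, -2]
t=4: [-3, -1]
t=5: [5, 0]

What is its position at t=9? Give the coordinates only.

The first coordinate repeats the cycle [-3, 5] with period 2; step 9 mod 2 = 1, giving 5.
The second coordinate changes by +1 each step, so at step 9 it is -5 + 9·(1) = 4.

[5, 4]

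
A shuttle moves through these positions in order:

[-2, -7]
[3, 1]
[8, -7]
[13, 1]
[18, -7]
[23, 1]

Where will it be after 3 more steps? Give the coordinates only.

[38, -7]

The first coordinate changes by +5 each step, so at step 8 it is -2 + 8·(5) = 38.
The second coordinate repeats the cycle [-7, 1] with period 2; step 8 mod 2 = 0, giving -7.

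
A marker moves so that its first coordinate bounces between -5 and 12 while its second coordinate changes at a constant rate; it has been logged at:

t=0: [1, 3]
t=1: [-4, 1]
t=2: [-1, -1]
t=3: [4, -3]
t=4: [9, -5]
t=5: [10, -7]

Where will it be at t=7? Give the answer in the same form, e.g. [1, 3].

[0, -11]

The first coordinate reflects between -5 and 12, moving 5 per step.
  step 6: 10 → 5
  step 7: 5 → 0
The second coordinate changes by -2 each step: at step 7 it is -11.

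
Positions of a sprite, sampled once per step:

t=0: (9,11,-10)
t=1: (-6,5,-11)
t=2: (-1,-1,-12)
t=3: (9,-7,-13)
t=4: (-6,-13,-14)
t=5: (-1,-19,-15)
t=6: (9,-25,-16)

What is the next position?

(-6,-31,-17)

First: cycles through 9, -6, -1 every 3 steps. Step 7 lands at position 1 of the cycle → -6.
Second: linear, -6 per step → -31 at step 7.
Third: linear, -1 per step → -17 at step 7.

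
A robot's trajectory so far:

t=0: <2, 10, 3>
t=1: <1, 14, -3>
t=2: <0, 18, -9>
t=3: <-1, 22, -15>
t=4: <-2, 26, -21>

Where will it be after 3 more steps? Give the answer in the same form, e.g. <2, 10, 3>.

Constant displacement of <-1, +4, -6> per step.
step 5: <-2, 26, -21> + <-1, +4, -6> → <-3, 30, -27>
step 6: <-3, 30, -27> + <-1, +4, -6> → <-4, 34, -33>
step 7: <-4, 34, -33> + <-1, +4, -6> → <-5, 38, -39>

<-5, 38, -39>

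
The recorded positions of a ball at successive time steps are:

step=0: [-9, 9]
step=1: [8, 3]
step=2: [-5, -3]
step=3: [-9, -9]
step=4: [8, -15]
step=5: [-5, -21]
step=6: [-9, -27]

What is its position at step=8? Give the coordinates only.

[-5, -39]

The first coordinate repeats the cycle [-9, 8, -5] with period 3; step 8 mod 3 = 2, giving -5.
The second coordinate changes by -6 each step, so at step 8 it is 9 + 8·(-6) = -39.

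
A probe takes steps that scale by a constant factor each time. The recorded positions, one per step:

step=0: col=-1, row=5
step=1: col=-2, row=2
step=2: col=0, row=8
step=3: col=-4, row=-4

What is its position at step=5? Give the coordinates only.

col=-12, row=-28

The jumps are (-1, -3), (+2, +6), (-4, -12) — a geometric progression with ratio -2.
step 4: col=-4, row=-4 + (+8, +24) → col=4, row=20
step 5: col=4, row=20 + (-16, -48) → col=-12, row=-28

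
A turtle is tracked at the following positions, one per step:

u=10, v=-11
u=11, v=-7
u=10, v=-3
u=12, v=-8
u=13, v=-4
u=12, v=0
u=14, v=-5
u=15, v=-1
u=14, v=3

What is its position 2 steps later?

u=17, v=2

Differencing gives (+1, +4), (-1, +4), (+2, -5), (+1, +4), (-1, +4), (+2, -5), (+1, +4), (-1, +4). This is the pattern (+1, +4), (-1, +4), (+2, -5) repeated.
step 9: apply (+2, -5) → u=16, v=-2
step 10: apply (+1, +4) → u=17, v=2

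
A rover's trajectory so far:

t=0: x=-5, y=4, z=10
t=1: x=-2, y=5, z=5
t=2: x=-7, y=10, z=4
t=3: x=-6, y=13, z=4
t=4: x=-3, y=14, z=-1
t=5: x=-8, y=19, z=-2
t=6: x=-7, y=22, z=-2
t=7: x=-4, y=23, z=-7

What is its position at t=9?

x=-8, y=31, z=-8

Differencing gives (+3,+1,-5), (-5,+5,-1), (+1,+3,+0), (+3,+1,-5), (-5,+5,-1), (+1,+3,+0), (+3,+1,-5). This is the pattern (+3,+1,-5), (-5,+5,-1), (+1,+3,+0) repeated.
step 8: apply (-5,+5,-1) → x=-9, y=28, z=-8
step 9: apply (+1,+3,+0) → x=-8, y=31, z=-8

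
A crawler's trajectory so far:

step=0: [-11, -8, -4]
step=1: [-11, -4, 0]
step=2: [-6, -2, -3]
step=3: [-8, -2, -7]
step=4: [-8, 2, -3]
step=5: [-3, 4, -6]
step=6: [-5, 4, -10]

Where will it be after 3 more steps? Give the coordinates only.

Differencing gives [+0, +4, +4], [+5, +2, -3], [-2, +0, -4], [+0, +4, +4], [+5, +2, -3], [-2, +0, -4]. This is the pattern [+0, +4, +4], [+5, +2, -3], [-2, +0, -4] repeated.
step 7: apply [+0, +4, +4] → [-5, 8, -6]
step 8: apply [+5, +2, -3] → [0, 10, -9]
step 9: apply [-2, +0, -4] → [-2, 10, -13]

[-2, 10, -13]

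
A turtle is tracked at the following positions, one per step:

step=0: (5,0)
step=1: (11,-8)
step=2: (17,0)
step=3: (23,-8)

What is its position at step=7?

(47,-8)

The first coordinate changes by +6 each step, so at step 7 it is 5 + 7·(6) = 47.
The second coordinate repeats the cycle [0, -8] with period 2; step 7 mod 2 = 1, giving -8.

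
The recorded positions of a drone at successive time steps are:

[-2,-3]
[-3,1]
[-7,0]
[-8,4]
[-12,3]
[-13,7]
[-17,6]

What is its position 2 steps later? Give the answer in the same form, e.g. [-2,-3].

Differencing gives [-1,+4], [-4,-1], [-1,+4], [-4,-1], [-1,+4], [-4,-1]. This is the pattern [-1,+4], [-4,-1] repeated.
step 7: apply [-1,+4] → [-18,10]
step 8: apply [-4,-1] → [-22,9]

[-22,9]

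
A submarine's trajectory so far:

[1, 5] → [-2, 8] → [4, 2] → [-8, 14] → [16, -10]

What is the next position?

[-32, 38]

Step-to-step displacements: [-3, +3], [+6, -6], [-12, +12], [+24, -24]; each is -2× the previous.
step 5: [16, -10] + [-48, +48] → [-32, 38]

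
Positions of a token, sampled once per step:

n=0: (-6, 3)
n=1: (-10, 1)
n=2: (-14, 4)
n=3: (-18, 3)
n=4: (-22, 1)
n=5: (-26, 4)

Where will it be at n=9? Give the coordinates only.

(-42, 3)

The first coordinate changes by -4 each step, so at step 9 it is -6 + 9·(-4) = -42.
The second coordinate repeats the cycle [3, 1, 4] with period 3; step 9 mod 3 = 0, giving 3.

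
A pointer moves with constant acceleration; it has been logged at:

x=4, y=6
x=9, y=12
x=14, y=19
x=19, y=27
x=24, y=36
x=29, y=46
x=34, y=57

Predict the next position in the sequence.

x=39, y=69

Successive displacements: (+5,+6), (+5,+7), (+5,+8), (+5,+9), (+5,+10), (+5,+11) — each changes by (+0,+1).
step 7: x=34, y=57 + (+5,+12) → x=39, y=69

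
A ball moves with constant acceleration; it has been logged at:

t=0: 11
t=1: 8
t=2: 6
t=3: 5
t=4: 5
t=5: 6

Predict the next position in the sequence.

Taking differences between consecutive positions: -3, -2, -1, +0, +1. These grow by +1 each step.
step 6: 6 + 2 → 8

8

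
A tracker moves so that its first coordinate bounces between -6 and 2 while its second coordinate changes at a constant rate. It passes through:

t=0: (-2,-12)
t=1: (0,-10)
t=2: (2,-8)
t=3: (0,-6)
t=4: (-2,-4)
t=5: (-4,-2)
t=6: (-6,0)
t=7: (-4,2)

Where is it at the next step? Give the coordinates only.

(-2,4)

The first coordinate reflects between -6 and 2, moving 2 per step.
  step 8: -4 → -2
The second coordinate changes by +2 each step: at step 8 it is 4.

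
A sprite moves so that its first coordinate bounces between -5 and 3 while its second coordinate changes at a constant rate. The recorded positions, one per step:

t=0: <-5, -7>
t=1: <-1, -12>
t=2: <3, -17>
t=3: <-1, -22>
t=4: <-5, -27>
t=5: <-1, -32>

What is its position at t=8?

The first coordinate reflects between -5 and 3, moving 4 per step.
  step 6: -1 → 3
  step 7: 3 → -1
  step 8: -1 → -5
The second coordinate changes by -5 each step: at step 8 it is -47.

<-5, -47>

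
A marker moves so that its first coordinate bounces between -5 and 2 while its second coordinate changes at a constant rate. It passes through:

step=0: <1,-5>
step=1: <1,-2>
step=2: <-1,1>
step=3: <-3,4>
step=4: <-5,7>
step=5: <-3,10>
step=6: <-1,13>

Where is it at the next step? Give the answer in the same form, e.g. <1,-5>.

The first coordinate reflects between -5 and 2, moving 2 per step.
  step 7: -1 → 1
The second coordinate changes by +3 each step: at step 7 it is 16.

<1,16>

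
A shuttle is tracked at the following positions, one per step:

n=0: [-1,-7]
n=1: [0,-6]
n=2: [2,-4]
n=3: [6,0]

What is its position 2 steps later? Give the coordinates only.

Step-to-step displacements: [+1,+1], [+2,+2], [+4,+4]; each is 2× the previous.
step 4: [6,0] + [+8,+8] → [14,8]
step 5: [14,8] + [+16,+16] → [30,24]

[30,24]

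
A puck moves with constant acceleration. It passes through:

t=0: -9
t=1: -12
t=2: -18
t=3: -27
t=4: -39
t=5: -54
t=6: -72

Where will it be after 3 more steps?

-144

First differences are -3, -6, -9, -12, -15, -18; their common second difference is -3 (constant acceleration).
step 7: -72 − 21 → -93
step 8: -93 − 24 → -117
step 9: -117 − 27 → -144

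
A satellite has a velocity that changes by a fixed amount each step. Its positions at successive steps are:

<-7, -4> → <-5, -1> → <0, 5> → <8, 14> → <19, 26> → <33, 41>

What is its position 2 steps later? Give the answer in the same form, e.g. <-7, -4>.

Successive displacements: <+2, +3>, <+5, +6>, <+8, +9>, <+11, +12>, <+14, +15> — each changes by <+3, +3>.
step 6: <33, 41> + <+17, +18> → <50, 59>
step 7: <50, 59> + <+20, +21> → <70, 80>

<70, 80>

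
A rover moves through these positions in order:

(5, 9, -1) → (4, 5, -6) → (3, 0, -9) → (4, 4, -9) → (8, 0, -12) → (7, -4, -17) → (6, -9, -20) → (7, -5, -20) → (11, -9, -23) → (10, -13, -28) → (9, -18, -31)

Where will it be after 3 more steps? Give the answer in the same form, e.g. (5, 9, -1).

(13, -22, -39)

The moves between consecutive positions are (-1, -4, -5), (-1, -5, -3), (+1, +4, +0), (+4, -4, -3), (-1, -4, -5), (-1, -5, -3), (+1, +4, +0), (+4, -4, -3), (-1, -4, -5), (-1, -5, -3); they repeat the 4-cycle [(-1, -4, -5), (-1, -5, -3), (+1, +4, +0), (+4, -4, -3)].
step 11: apply (+1, +4, +0) → (10, -14, -31)
step 12: apply (+4, -4, -3) → (14, -18, -34)
step 13: apply (-1, -4, -5) → (13, -22, -39)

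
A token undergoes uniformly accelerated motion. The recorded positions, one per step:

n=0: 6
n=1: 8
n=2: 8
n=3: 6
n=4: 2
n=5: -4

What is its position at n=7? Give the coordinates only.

-22

Taking differences between consecutive positions: +2, +0, -2, -4, -6. These grow by -2 each step.
step 6: -4 − 8 → -12
step 7: -12 − 10 → -22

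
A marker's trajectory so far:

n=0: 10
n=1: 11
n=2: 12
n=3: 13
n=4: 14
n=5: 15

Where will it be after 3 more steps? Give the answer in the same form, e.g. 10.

18

Constant displacement of +1 per step.
step 6: 15 + 1 → 16
step 7: 16 + 1 → 17
step 8: 17 + 1 → 18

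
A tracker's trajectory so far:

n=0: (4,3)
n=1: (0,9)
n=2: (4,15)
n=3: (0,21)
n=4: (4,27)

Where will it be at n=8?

First: cycles through 4, 0 every 2 steps. Step 8 lands at position 0 of the cycle → 4.
Second: linear, +6 per step → 51 at step 8.

(4,51)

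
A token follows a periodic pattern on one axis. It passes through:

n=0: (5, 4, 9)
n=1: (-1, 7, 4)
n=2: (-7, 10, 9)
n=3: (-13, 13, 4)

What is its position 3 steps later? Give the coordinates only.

First: linear, -6 per step → -31 at step 6.
Second: linear, +3 per step → 22 at step 6.
Third: cycles through 9, 4 every 2 steps. Step 6 lands at position 0 of the cycle → 9.

(-31, 22, 9)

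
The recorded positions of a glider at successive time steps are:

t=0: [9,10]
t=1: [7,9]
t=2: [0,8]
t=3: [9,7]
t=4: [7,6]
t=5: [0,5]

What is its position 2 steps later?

[7,3]

The first coordinate repeats the cycle [9, 7, 0] with period 3; step 7 mod 3 = 1, giving 7.
The second coordinate changes by -1 each step, so at step 7 it is 10 + 7·(-1) = 3.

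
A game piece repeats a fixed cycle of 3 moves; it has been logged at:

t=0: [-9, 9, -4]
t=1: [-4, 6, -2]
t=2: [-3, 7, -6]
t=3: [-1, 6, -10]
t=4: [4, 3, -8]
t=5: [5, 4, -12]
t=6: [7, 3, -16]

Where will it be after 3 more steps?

[15, 0, -22]

Step-to-step displacements: [+5, -3, +2], [+1, +1, -4], [+2, -1, -4], [+5, -3, +2], [+1, +1, -4], [+2, -1, -4] — a repeating cycle of length 3.
step 7: apply [+5, -3, +2] → [12, 0, -14]
step 8: apply [+1, +1, -4] → [13, 1, -18]
step 9: apply [+2, -1, -4] → [15, 0, -22]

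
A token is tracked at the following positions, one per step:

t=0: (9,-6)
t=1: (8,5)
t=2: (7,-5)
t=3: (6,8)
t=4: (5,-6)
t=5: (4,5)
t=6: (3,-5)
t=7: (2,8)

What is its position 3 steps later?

First: linear, -1 per step → -1 at step 10.
Second: cycles through -6, 5, -5, 8 every 4 steps. Step 10 lands at position 2 of the cycle → -5.

(-1,-5)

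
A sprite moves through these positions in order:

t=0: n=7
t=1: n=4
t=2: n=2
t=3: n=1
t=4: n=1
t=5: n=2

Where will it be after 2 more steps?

n=7

First differences are -3, -2, -1, +0, +1; their common second difference is +1 (constant acceleration).
step 6: 2 + 2 → n=4
step 7: 4 + 3 → n=7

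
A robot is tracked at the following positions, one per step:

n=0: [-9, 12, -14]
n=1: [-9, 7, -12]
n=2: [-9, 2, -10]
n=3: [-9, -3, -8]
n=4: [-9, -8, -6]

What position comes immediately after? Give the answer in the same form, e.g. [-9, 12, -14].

[-9, -13, -4]

The position changes by [+0, -5, +2] every step.
step 5: [-9, -8, -6] + [+0, -5, +2] → [-9, -13, -4]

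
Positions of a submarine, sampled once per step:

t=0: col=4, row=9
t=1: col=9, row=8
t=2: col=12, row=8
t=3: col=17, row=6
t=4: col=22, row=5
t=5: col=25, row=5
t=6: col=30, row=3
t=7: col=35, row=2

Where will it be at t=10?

col=48, row=-1

The moves between consecutive positions are (+5,-1), (+3,+0), (+5,-2), (+5,-1), (+3,+0), (+5,-2), (+5,-1); they repeat the 3-cycle [(+5,-1), (+3,+0), (+5,-2)].
step 8: apply (+3,+0) → col=38, row=2
step 9: apply (+5,-2) → col=43, row=0
step 10: apply (+5,-1) → col=48, row=-1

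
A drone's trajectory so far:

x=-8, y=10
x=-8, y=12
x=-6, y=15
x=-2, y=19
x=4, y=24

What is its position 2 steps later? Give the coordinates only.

Taking differences between consecutive positions: (+0, +2), (+2, +3), (+4, +4), (+6, +5). These grow by (+2, +1) each step.
step 5: x=4, y=24 + (+8, +6) → x=12, y=30
step 6: x=12, y=30 + (+10, +7) → x=22, y=37

x=22, y=37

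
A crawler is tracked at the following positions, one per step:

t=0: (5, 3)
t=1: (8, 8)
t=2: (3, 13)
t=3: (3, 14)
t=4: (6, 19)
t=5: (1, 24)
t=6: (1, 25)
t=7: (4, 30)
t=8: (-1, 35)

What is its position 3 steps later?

The moves between consecutive positions are (+3, +5), (-5, +5), (+0, +1), (+3, +5), (-5, +5), (+0, +1), (+3, +5), (-5, +5); they repeat the 3-cycle [(+3, +5), (-5, +5), (+0, +1)].
step 9: apply (+0, +1) → (-1, 36)
step 10: apply (+3, +5) → (2, 41)
step 11: apply (-5, +5) → (-3, 46)

(-3, 46)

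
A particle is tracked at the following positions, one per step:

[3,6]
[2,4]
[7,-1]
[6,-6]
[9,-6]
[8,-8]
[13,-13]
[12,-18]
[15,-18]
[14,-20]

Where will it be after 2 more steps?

The moves between consecutive positions are [-1,-2], [+5,-5], [-1,-5], [+3,+0], [-1,-2], [+5,-5], [-1,-5], [+3,+0], [-1,-2]; they repeat the 4-cycle [[-1,-2], [+5,-5], [-1,-5], [+3,+0]].
step 10: apply [+5,-5] → [19,-25]
step 11: apply [-1,-5] → [18,-30]

[18,-30]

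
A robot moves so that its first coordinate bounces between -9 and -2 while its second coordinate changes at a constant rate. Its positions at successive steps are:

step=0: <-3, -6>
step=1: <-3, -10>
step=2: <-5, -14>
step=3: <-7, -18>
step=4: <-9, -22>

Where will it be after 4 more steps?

<-3, -38>

The first coordinate travels 2 per step and bounces off the walls at -9 and -2.
  step 5: -9 → -7
  step 6: -7 → -5
  step 7: -5 → -3
  step 8: -3 → -3
The second coordinate changes by -4 each step: at step 8 it is -38.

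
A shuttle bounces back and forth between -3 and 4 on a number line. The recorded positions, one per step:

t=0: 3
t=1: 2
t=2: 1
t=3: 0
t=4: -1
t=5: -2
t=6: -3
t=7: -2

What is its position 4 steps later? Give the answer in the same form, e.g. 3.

2

The value travels 1 per step and bounces off the walls at -3 and 4.
  step 8: -2 → -1
  step 9: -1 → 0
  step 10: 0 → 1
  step 11: 1 → 2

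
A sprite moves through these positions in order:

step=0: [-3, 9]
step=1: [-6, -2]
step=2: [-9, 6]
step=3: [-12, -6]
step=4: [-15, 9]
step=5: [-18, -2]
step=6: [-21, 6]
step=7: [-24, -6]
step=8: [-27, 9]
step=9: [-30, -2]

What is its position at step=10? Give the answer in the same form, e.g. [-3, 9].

[-33, 6]

The first coordinate changes by -3 each step, so at step 10 it is -3 + 10·(-3) = -33.
The second coordinate repeats the cycle [9, -2, 6, -6] with period 4; step 10 mod 4 = 2, giving 6.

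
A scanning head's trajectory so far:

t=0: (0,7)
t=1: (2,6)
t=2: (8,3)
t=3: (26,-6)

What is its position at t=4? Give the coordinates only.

(80,-33)

Consecutive displacements (+2,-1), (+6,-3), (+18,-9) scale by a factor of 3 each step.
step 4: (26,-6) + (+54,-27) → (80,-33)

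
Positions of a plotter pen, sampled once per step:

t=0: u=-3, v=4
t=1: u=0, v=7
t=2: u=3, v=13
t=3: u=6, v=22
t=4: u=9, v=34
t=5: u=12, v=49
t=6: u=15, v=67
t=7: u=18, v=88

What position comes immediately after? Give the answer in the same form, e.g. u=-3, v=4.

u=21, v=112

First differences are (+3, +3), (+3, +6), (+3, +9), (+3, +12), (+3, +15), (+3, +18), (+3, +21); their common second difference is (+0, +3) (constant acceleration).
step 8: u=18, v=88 + (+3, +24) → u=21, v=112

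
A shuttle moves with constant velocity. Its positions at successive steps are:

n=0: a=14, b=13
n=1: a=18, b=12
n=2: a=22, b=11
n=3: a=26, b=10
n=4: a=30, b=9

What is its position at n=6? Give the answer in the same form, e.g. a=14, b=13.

a=38, b=7

Constant displacement of (+4, -1) per step.
step 5: a=30, b=9 + (+4, -1) → a=34, b=8
step 6: a=34, b=8 + (+4, -1) → a=38, b=7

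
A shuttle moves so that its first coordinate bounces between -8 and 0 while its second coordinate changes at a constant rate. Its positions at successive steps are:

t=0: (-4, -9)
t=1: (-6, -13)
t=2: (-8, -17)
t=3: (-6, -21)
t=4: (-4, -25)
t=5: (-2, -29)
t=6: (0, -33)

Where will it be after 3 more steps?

The first coordinate reflects between -8 and 0, moving 2 per step.
  step 7: 0 → -2
  step 8: -2 → -4
  step 9: -4 → -6
The second coordinate changes by -4 each step: at step 9 it is -45.

(-6, -45)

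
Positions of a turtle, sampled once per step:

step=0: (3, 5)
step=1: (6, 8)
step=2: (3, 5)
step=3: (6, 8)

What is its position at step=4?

The jumps are (+3, +3), (-3, -3), (+3, +3) — a geometric progression with ratio -1.
step 4: (6, 8) + (-3, -3) → (3, 5)

(3, 5)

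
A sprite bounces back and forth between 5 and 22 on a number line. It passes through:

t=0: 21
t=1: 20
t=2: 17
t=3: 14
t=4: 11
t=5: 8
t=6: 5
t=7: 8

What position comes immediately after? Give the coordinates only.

The value reflects between 5 and 22, moving 3 per step.
  step 8: 8 → 11

11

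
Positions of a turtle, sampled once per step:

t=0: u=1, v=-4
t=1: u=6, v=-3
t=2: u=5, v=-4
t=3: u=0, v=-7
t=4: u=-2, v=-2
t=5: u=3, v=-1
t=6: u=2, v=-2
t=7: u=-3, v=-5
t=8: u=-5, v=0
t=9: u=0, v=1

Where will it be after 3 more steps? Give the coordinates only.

u=-8, v=2

Differencing gives (+5, +1), (-1, -1), (-5, -3), (-2, +5), (+5, +1), (-1, -1), (-5, -3), (-2, +5), (+5, +1). This is the pattern (+5, +1), (-1, -1), (-5, -3), (-2, +5) repeated.
step 10: apply (-1, -1) → u=-1, v=0
step 11: apply (-5, -3) → u=-6, v=-3
step 12: apply (-2, +5) → u=-8, v=2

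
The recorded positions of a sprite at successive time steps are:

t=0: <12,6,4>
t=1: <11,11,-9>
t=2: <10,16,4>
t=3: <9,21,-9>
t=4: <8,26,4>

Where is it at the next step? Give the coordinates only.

The first coordinate changes by -1 each step, so at step 5 it is 12 + 5·(-1) = 7.
The second coordinate changes by +5 each step, so at step 5 it is 6 + 5·(5) = 31.
The third coordinate repeats the cycle [4, -9] with period 2; step 5 mod 2 = 1, giving -9.

<7,31,-9>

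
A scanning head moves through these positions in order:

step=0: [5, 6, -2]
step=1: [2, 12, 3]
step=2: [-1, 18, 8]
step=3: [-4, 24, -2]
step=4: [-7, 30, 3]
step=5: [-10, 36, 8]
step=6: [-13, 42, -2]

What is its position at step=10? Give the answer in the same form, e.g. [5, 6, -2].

The first coordinate changes by -3 each step, so at step 10 it is 5 + 10·(-3) = -25.
The second coordinate changes by +6 each step, so at step 10 it is 6 + 10·(6) = 66.
The third coordinate repeats the cycle [-2, 3, 8] with period 3; step 10 mod 3 = 1, giving 3.

[-25, 66, 3]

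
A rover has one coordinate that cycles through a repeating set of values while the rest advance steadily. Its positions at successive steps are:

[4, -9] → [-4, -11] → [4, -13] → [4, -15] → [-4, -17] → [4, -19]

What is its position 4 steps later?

[4, -27]

First: cycles through 4, -4, 4 every 3 steps. Step 9 lands at position 0 of the cycle → 4.
Second: linear, -2 per step → -27 at step 9.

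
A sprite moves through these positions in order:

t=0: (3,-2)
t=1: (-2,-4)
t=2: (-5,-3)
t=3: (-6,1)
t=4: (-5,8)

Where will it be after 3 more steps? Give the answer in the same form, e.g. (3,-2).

(10,47)

First differences are (-5,-2), (-3,+1), (-1,+4), (+1,+7); their common second difference is (+2,+3) (constant acceleration).
step 5: (-5,8) + (+3,+10) → (-2,18)
step 6: (-2,18) + (+5,+13) → (3,31)
step 7: (3,31) + (+7,+16) → (10,47)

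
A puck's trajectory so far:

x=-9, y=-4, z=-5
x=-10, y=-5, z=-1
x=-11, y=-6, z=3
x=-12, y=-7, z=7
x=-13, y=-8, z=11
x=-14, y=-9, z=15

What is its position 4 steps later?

x=-18, y=-13, z=31

Each step adds (-1, -1, +4) to the position.
step 6: x=-14, y=-9, z=15 + (-1, -1, +4) → x=-15, y=-10, z=19
step 7: x=-15, y=-10, z=19 + (-1, -1, +4) → x=-16, y=-11, z=23
step 8: x=-16, y=-11, z=23 + (-1, -1, +4) → x=-17, y=-12, z=27
step 9: x=-17, y=-12, z=27 + (-1, -1, +4) → x=-18, y=-13, z=31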